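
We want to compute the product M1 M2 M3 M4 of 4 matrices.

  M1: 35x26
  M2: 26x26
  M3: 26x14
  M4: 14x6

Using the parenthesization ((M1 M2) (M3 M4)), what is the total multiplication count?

31304

(M1 M2): 35×26 by 26×26 → 35×26, cost 35·26·26 = 23660
(M3 M4): 26×14 by 14×6 → 26×6, cost 26·14·6 = 2184
((M1 M2) (M3 M4)): 35×26 by 26×6 → 35×6, cost 35·26·6 = 5460; cumulative 31304
Total: 31304 scalar multiplications.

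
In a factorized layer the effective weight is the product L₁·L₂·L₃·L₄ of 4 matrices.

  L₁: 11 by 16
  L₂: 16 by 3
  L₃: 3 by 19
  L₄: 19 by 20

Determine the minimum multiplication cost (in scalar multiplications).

2328

Adjacent pairs: L₁L₂ = 11·16·3 = 528; L₂L₃ = 16·3·19 = 912; L₃L₄ = 3·19·20 = 1140.
Length 3: L₁..L₃: k=1: 0+912+11·16·19=4256; k=2: 528+0+11·3·19=1155 → min 1155 | L₂..L₄: k=2: 0+1140+16·3·20=2100; k=3: 912+0+16·19·20=6992 → min 2100.
Length 4: L₁..L₄: k=1: 0+2100+11·16·20=5620; k=2: 528+1140+11·3·20=2328; k=3: 1155+0+11·19·20=5335 → min 2328.
Optimal order: ((L₁·L₂)·(L₃·L₄)) with cost 2328.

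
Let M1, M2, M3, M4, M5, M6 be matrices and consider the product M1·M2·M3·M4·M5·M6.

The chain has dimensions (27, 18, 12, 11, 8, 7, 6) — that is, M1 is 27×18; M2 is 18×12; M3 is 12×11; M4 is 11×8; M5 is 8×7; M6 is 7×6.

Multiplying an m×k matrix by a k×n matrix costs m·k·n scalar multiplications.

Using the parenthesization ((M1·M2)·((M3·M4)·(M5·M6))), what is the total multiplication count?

(M1·M2): 27×18 by 18×12 → 27×12, cost 27·18·12 = 5832
(M3·M4): 12×11 by 11×8 → 12×8, cost 12·11·8 = 1056
(M5·M6): 8×7 by 7×6 → 8×6, cost 8·7·6 = 336
((M3·M4)·(M5·M6)): 12×8 by 8×6 → 12×6, cost 12·8·6 = 576; cumulative 1968
((M1·M2)·((M3·M4)·(M5·M6))): 27×12 by 12×6 → 27×6, cost 27·12·6 = 1944; cumulative 9744
Total: 9744 scalar multiplications.

9744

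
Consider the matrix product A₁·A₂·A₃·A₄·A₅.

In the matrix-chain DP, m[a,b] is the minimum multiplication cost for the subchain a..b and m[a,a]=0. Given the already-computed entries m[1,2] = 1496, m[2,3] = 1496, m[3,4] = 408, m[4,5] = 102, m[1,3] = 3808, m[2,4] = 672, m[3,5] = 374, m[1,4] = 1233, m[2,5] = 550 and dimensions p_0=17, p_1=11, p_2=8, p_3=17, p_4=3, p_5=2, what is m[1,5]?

924

m[1,5] = min over k∈[1,4] of m[1,k]+m[k+1,5]+p_{0}·p_k·p_{5}.
k=1: 0 + 550 + 17·11·2 = 924; k=2: 1496 + 374 + 17·8·2 = 2142; k=3: 3808 + 102 + 17·17·2 = 4488; k=4: 1233 + 0 + 17·3·2 = 1335.
Minimum: 924 at k=1.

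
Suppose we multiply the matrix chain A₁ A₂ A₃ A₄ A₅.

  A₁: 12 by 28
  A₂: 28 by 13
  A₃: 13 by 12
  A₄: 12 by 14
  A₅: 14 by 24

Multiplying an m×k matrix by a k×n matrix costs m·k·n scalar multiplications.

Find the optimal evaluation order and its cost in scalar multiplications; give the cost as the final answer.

Adjacent pairs: A₁A₂ = 12·28·13 = 4368; A₂A₃ = 28·13·12 = 4368; A₃A₄ = 13·12·14 = 2184; A₄A₅ = 12·14·24 = 4032.
Length 3: A₁..A₃: k=1: 0+4368+12·28·12=8400; k=2: 4368+0+12·13·12=6240 → min 6240 | A₂..A₄: k=2: 0+2184+28·13·14=7280; k=3: 4368+0+28·12·14=9072 → min 7280 | A₃..A₅: k=3: 0+4032+13·12·24=7776; k=4: 2184+0+13·14·24=6552 → min 6552.
Length 4: A₁..A₄: k=1: 0+7280+12·28·14=11984; k=2: 4368+2184+12·13·14=8736; k=3: 6240+0+12·12·14=8256 → min 8256 | A₂..A₅: k=2: 0+6552+28·13·24=15288; k=3: 4368+4032+28·12·24=16464; k=4: 7280+0+28·14·24=16688 → min 15288.
Length 5: A₁..A₅: k=1: 0+15288+12·28·24=23352; k=2: 4368+6552+12·13·24=14664; k=3: 6240+4032+12·12·24=13728; k=4: 8256+0+12·14·24=12288 → min 12288.
Optimal parenthesization: ((((A₁ A₂) A₃) A₄) A₅) with cost 12288.

12288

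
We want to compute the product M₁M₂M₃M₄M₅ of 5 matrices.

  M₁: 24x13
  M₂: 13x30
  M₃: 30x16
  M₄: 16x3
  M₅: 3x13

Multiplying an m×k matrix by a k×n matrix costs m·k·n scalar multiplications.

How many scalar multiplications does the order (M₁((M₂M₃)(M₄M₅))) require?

13624

(M₂M₃): 13×30 by 30×16 → 13×16, cost 13·30·16 = 6240
(M₄M₅): 16×3 by 3×13 → 16×13, cost 16·3·13 = 624
((M₂M₃)(M₄M₅)): 13×16 by 16×13 → 13×13, cost 13·16·13 = 2704; cumulative 9568
(M₁((M₂M₃)(M₄M₅))): 24×13 by 13×13 → 24×13, cost 24·13·13 = 4056; cumulative 13624
Total: 13624 scalar multiplications.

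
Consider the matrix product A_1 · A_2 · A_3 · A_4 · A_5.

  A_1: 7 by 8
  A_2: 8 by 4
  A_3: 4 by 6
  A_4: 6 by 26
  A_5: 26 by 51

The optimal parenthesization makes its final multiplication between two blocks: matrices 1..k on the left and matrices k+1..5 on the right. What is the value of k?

2

Adjacent pairs: A_1A_2 = 7·8·4 = 224; A_2A_3 = 8·4·6 = 192; A_3A_4 = 4·6·26 = 624; A_4A_5 = 6·26·51 = 7956.
Length 3: A_1..A_3: k=1: 0+192+7·8·6=528; k=2: 224+0+7·4·6=392 → min 392 | A_2..A_4: k=2: 0+624+8·4·26=1456; k=3: 192+0+8·6·26=1440 → min 1440 | A_3..A_5: k=3: 0+7956+4·6·51=9180; k=4: 624+0+4·26·51=5928 → min 5928.
Length 4: A_1..A_4: k=1: 0+1440+7·8·26=2896; k=2: 224+624+7·4·26=1576; k=3: 392+0+7·6·26=1484 → min 1484 | A_2..A_5: k=2: 0+5928+8·4·51=7560; k=3: 192+7956+8·6·51=10596; k=4: 1440+0+8·26·51=12048 → min 7560.
Top-level splits: k=1: (A_1..A_1)·(A_2..A_5) → 0+7560+7·8·51 = 10416; k=2: (A_1..A_2)·(A_3..A_5) → 224+5928+7·4·51 = 7580; k=3: (A_1..A_3)·(A_4..A_5) → 392+7956+7·6·51 = 10490; k=4: (A_1..A_4)·(A_5..A_5) → 1484+0+7·26·51 = 10766.
Best split is after A_2, i.e. k = 2.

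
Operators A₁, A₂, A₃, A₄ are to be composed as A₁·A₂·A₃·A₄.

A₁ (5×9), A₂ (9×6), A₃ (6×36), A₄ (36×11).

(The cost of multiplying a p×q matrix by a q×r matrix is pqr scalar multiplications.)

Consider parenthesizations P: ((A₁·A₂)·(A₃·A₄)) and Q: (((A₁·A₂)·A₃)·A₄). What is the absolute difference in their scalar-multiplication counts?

354

Order P = ((A₁·A₂)·(A₃·A₄)): (A₁·A₂): 5×9 by 9×6 → 5×6, cost 5·9·6 = 270; (A₃·A₄): 6×36 by 36×11 → 6×11, cost 6·36·11 = 2376; ((A₁·A₂)·(A₃·A₄)): 5×6 by 6×11 → 5×11, cost 5·6·11 = 330; cumulative 2976. Total 2976.
Order Q = (((A₁·A₂)·A₃)·A₄): (A₁·A₂): 5×9 by 9×6 → 5×6, cost 5·9·6 = 270; ((A₁·A₂)·A₃): 5×6 by 6×36 → 5×36, cost 5·6·36 = 1080; cumulative 1350; (((A₁·A₂)·A₃)·A₄): 5×36 by 36×11 → 5×11, cost 5·36·11 = 1980; cumulative 3330. Total 3330.
Difference: |2976 − 3330| = 354.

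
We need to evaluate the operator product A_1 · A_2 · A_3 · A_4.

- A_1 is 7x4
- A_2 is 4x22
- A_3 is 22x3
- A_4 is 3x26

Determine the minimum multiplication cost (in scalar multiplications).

Adjacent pairs: A_1A_2 = 7·4·22 = 616; A_2A_3 = 4·22·3 = 264; A_3A_4 = 22·3·26 = 1716.
Length 3: A_1..A_3: k=1: 0+264+7·4·3=348; k=2: 616+0+7·22·3=1078 → min 348 | A_2..A_4: k=2: 0+1716+4·22·26=4004; k=3: 264+0+4·3·26=576 → min 576.
Length 4: A_1..A_4: k=1: 0+576+7·4·26=1304; k=2: 616+1716+7·22·26=6336; k=3: 348+0+7·3·26=894 → min 894.
Optimal order: ((A_1 · (A_2 · A_3)) · A_4) with cost 894.

894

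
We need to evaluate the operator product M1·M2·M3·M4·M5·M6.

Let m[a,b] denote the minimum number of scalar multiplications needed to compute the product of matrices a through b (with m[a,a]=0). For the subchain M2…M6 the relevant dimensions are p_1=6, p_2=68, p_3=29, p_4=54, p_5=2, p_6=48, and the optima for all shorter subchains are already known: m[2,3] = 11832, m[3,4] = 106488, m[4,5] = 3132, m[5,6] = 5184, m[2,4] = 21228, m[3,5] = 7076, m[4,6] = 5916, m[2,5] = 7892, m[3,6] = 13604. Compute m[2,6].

8468

m[2,6] = min over k∈[2,5] of m[2,k]+m[k+1,6]+p_{1}·p_k·p_{6}.
k=2: 0 + 13604 + 6·68·48 = 33188; k=3: 11832 + 5916 + 6·29·48 = 26100; k=4: 21228 + 5184 + 6·54·48 = 41964; k=5: 7892 + 0 + 6·2·48 = 8468.
Minimum: 8468 at k=5.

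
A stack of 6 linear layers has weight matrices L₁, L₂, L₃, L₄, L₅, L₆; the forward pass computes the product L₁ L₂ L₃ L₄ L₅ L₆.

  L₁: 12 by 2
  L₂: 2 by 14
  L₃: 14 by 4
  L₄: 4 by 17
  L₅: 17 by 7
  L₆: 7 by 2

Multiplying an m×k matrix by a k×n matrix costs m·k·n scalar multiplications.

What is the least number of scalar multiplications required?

Adjacent pairs: L₁L₂ = 12·2·14 = 336; L₂L₃ = 2·14·4 = 112; L₃L₄ = 14·4·17 = 952; L₄L₅ = 4·17·7 = 476; L₅L₆ = 17·7·2 = 238.
Length 3: L₁..L₃: k=1: 0+112+12·2·4=208; k=2: 336+0+12·14·4=1008 → min 208 | L₂..L₄: k=2: 0+952+2·14·17=1428; k=3: 112+0+2·4·17=248 → min 248 | L₃..L₅: k=3: 0+476+14·4·7=868; k=4: 952+0+14·17·7=2618 → min 868 | L₄..L₆: k=4: 0+238+4·17·2=374; k=5: 476+0+4·7·2=532 → min 374.
Length 4: L₁..L₄: k=1: 0+248+12·2·17=656; k=2: 336+952+12·14·17=4144; k=3: 208+0+12·4·17=1024 → min 656 | L₂..L₅: k=2: 0+868+2·14·7=1064; k=3: 112+476+2·4·7=644; k=4: 248+0+2·17·7=486 → min 486 | L₃..L₆: k=3: 0+374+14·4·2=486; k=4: 952+238+14·17·2=1666; k=5: 868+0+14·7·2=1064 → min 486.
Length 5: L₁..L₅: k=1: 0+486+12·2·7=654; k=2: 336+868+12·14·7=2380; k=3: 208+476+12·4·7=1020; k=4: 656+0+12·17·7=2084 → min 654 | L₂..L₆: k=2: 0+486+2·14·2=542; k=3: 112+374+2·4·2=502; k=4: 248+238+2·17·2=554; k=5: 486+0+2·7·2=514 → min 502.
Length 6: L₁..L₆: k=1: 0+502+12·2·2=550; k=2: 336+486+12·14·2=1158; k=3: 208+374+12·4·2=678; k=4: 656+238+12·17·2=1302; k=5: 654+0+12·7·2=822 → min 550.
Optimal order: (L₁ ((L₂ L₃) (L₄ (L₅ L₆)))) with cost 550.

550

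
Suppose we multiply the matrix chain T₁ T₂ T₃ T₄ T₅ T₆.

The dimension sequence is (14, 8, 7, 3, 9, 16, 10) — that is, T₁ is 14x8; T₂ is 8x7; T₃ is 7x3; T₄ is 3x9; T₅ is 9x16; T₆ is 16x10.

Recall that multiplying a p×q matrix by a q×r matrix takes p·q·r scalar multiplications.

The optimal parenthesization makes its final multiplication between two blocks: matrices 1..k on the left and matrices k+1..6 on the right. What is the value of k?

Adjacent pairs: T₁T₂ = 14·8·7 = 784; T₂T₃ = 8·7·3 = 168; T₃T₄ = 7·3·9 = 189; T₄T₅ = 3·9·16 = 432; T₅T₆ = 9·16·10 = 1440.
Length 3: T₁..T₃: k=1: 0+168+14·8·3=504; k=2: 784+0+14·7·3=1078 → min 504 | T₂..T₄: k=2: 0+189+8·7·9=693; k=3: 168+0+8·3·9=384 → min 384 | T₃..T₅: k=3: 0+432+7·3·16=768; k=4: 189+0+7·9·16=1197 → min 768 | T₄..T₆: k=4: 0+1440+3·9·10=1710; k=5: 432+0+3·16·10=912 → min 912.
Length 4: T₁..T₄: k=1: 0+384+14·8·9=1392; k=2: 784+189+14·7·9=1855; k=3: 504+0+14·3·9=882 → min 882 | T₂..T₅: k=2: 0+768+8·7·16=1664; k=3: 168+432+8·3·16=984; k=4: 384+0+8·9·16=1536 → min 984 | T₃..T₆: k=3: 0+912+7·3·10=1122; k=4: 189+1440+7·9·10=2259; k=5: 768+0+7·16·10=1888 → min 1122.
Length 5: T₁..T₅: k=1: 0+984+14·8·16=2776; k=2: 784+768+14·7·16=3120; k=3: 504+432+14·3·16=1608; k=4: 882+0+14·9·16=2898 → min 1608 | T₂..T₆: k=2: 0+1122+8·7·10=1682; k=3: 168+912+8·3·10=1320; k=4: 384+1440+8·9·10=2544; k=5: 984+0+8·16·10=2264 → min 1320.
Top-level splits: k=1: (T₁..T₁)·(T₂..T₆) → 0+1320+14·8·10 = 2440; k=2: (T₁..T₂)·(T₃..T₆) → 784+1122+14·7·10 = 2886; k=3: (T₁..T₃)·(T₄..T₆) → 504+912+14·3·10 = 1836; k=4: (T₁..T₄)·(T₅..T₆) → 882+1440+14·9·10 = 3582; k=5: (T₁..T₅)·(T₆..T₆) → 1608+0+14·16·10 = 3848.
Best split is after T₃, i.e. k = 3.

3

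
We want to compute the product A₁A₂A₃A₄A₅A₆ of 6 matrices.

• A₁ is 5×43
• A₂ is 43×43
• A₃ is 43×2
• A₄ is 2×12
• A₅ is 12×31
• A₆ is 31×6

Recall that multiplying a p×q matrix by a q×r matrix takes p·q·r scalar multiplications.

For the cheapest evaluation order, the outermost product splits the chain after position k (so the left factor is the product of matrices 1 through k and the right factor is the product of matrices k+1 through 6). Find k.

Adjacent pairs: A₁A₂ = 5·43·43 = 9245; A₂A₃ = 43·43·2 = 3698; A₃A₄ = 43·2·12 = 1032; A₄A₅ = 2·12·31 = 744; A₅A₆ = 12·31·6 = 2232.
Length 3: A₁..A₃: k=1: 0+3698+5·43·2=4128; k=2: 9245+0+5·43·2=9675 → min 4128 | A₂..A₄: k=2: 0+1032+43·43·12=23220; k=3: 3698+0+43·2·12=4730 → min 4730 | A₃..A₅: k=3: 0+744+43·2·31=3410; k=4: 1032+0+43·12·31=17028 → min 3410 | A₄..A₆: k=4: 0+2232+2·12·6=2376; k=5: 744+0+2·31·6=1116 → min 1116.
Length 4: A₁..A₄: k=1: 0+4730+5·43·12=7310; k=2: 9245+1032+5·43·12=12857; k=3: 4128+0+5·2·12=4248 → min 4248 | A₂..A₅: k=2: 0+3410+43·43·31=60729; k=3: 3698+744+43·2·31=7108; k=4: 4730+0+43·12·31=20726 → min 7108 | A₃..A₆: k=3: 0+1116+43·2·6=1632; k=4: 1032+2232+43·12·6=6360; k=5: 3410+0+43·31·6=11408 → min 1632.
Length 5: A₁..A₅: k=1: 0+7108+5·43·31=13773; k=2: 9245+3410+5·43·31=19320; k=3: 4128+744+5·2·31=5182; k=4: 4248+0+5·12·31=6108 → min 5182 | A₂..A₆: k=2: 0+1632+43·43·6=12726; k=3: 3698+1116+43·2·6=5330; k=4: 4730+2232+43·12·6=10058; k=5: 7108+0+43·31·6=15106 → min 5330.
Top-level splits: k=1: (A₁..A₁)·(A₂..A₆) → 0+5330+5·43·6 = 6620; k=2: (A₁..A₂)·(A₃..A₆) → 9245+1632+5·43·6 = 12167; k=3: (A₁..A₃)·(A₄..A₆) → 4128+1116+5·2·6 = 5304; k=4: (A₁..A₄)·(A₅..A₆) → 4248+2232+5·12·6 = 6840; k=5: (A₁..A₅)·(A₆..A₆) → 5182+0+5·31·6 = 6112.
Best split is after A₃, i.e. k = 3.

3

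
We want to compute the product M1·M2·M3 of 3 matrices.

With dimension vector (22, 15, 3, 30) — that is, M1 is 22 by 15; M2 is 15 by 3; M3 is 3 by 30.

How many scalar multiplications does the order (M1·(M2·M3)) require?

11250

(M2·M3): 15×3 by 3×30 → 15×30, cost 15·3·30 = 1350
(M1·(M2·M3)): 22×15 by 15×30 → 22×30, cost 22·15·30 = 9900; cumulative 11250
Total: 11250 scalar multiplications.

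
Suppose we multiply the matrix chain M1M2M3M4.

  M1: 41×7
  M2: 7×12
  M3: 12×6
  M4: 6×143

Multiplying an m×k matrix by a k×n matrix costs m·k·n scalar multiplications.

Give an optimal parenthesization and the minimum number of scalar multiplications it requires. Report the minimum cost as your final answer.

37404

Adjacent pairs: M1M2 = 41·7·12 = 3444; M2M3 = 7·12·6 = 504; M3M4 = 12·6·143 = 10296.
Length 3: M1..M3: k=1: 0+504+41·7·6=2226; k=2: 3444+0+41·12·6=6396 → min 2226 | M2..M4: k=2: 0+10296+7·12·143=22308; k=3: 504+0+7·6·143=6510 → min 6510.
Length 4: M1..M4: k=1: 0+6510+41·7·143=47551; k=2: 3444+10296+41·12·143=84096; k=3: 2226+0+41·6·143=37404 → min 37404.
Optimal parenthesization: ((M1(M2M3))M4) with cost 37404.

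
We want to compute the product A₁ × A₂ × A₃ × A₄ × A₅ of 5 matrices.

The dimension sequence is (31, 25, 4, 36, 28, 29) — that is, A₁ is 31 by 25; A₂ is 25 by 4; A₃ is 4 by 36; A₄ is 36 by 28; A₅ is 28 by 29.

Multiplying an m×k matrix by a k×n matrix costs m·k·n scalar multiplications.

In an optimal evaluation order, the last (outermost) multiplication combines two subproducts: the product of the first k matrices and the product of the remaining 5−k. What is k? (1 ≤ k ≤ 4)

Adjacent pairs: A₁A₂ = 31·25·4 = 3100; A₂A₃ = 25·4·36 = 3600; A₃A₄ = 4·36·28 = 4032; A₄A₅ = 36·28·29 = 29232.
Length 3: A₁..A₃: k=1: 0+3600+31·25·36=31500; k=2: 3100+0+31·4·36=7564 → min 7564 | A₂..A₄: k=2: 0+4032+25·4·28=6832; k=3: 3600+0+25·36·28=28800 → min 6832 | A₃..A₅: k=3: 0+29232+4·36·29=33408; k=4: 4032+0+4·28·29=7280 → min 7280.
Length 4: A₁..A₄: k=1: 0+6832+31·25·28=28532; k=2: 3100+4032+31·4·28=10604; k=3: 7564+0+31·36·28=38812 → min 10604 | A₂..A₅: k=2: 0+7280+25·4·29=10180; k=3: 3600+29232+25·36·29=58932; k=4: 6832+0+25·28·29=27132 → min 10180.
Top-level splits: k=1: (A₁..A₁)·(A₂..A₅) → 0+10180+31·25·29 = 32655; k=2: (A₁..A₂)·(A₃..A₅) → 3100+7280+31·4·29 = 13976; k=3: (A₁..A₃)·(A₄..A₅) → 7564+29232+31·36·29 = 69160; k=4: (A₁..A₄)·(A₅..A₅) → 10604+0+31·28·29 = 35776.
Best split is after A₂, i.e. k = 2.

2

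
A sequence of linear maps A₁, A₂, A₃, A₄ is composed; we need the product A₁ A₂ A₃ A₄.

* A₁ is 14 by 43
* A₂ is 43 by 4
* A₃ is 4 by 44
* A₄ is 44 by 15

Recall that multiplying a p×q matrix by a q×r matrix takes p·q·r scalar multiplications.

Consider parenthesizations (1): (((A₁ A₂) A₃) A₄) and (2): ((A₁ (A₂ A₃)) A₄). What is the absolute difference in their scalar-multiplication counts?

29184

Order (1) = (((A₁ A₂) A₃) A₄): (A₁ A₂): 14×43 by 43×4 → 14×4, cost 14·43·4 = 2408; ((A₁ A₂) A₃): 14×4 by 4×44 → 14×44, cost 14·4·44 = 2464; cumulative 4872; (((A₁ A₂) A₃) A₄): 14×44 by 44×15 → 14×15, cost 14·44·15 = 9240; cumulative 14112. Total 14112.
Order (2) = ((A₁ (A₂ A₃)) A₄): (A₂ A₃): 43×4 by 4×44 → 43×44, cost 43·4·44 = 7568; (A₁ (A₂ A₃)): 14×43 by 43×44 → 14×44, cost 14·43·44 = 26488; cumulative 34056; ((A₁ (A₂ A₃)) A₄): 14×44 by 44×15 → 14×15, cost 14·44·15 = 9240; cumulative 43296. Total 43296.
Difference: |14112 − 43296| = 29184.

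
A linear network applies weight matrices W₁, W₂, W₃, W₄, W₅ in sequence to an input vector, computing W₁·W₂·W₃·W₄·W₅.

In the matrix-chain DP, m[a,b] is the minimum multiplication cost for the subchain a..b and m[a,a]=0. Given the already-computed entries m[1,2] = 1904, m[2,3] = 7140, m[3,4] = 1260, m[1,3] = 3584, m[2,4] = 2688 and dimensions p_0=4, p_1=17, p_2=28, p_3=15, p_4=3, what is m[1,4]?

2892

m[1,4] = min over k∈[1,3] of m[1,k]+m[k+1,4]+p_{0}·p_k·p_{4}.
k=1: 0 + 2688 + 4·17·3 = 2892; k=2: 1904 + 1260 + 4·28·3 = 3500; k=3: 3584 + 0 + 4·15·3 = 3764.
Minimum: 2892 at k=1.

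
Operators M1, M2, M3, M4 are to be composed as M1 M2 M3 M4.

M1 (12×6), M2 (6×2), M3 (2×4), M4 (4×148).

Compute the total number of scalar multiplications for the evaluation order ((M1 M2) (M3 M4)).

4880

(M1 M2): 12×6 by 6×2 → 12×2, cost 12·6·2 = 144
(M3 M4): 2×4 by 4×148 → 2×148, cost 2·4·148 = 1184
((M1 M2) (M3 M4)): 12×2 by 2×148 → 12×148, cost 12·2·148 = 3552; cumulative 4880
Total: 4880 scalar multiplications.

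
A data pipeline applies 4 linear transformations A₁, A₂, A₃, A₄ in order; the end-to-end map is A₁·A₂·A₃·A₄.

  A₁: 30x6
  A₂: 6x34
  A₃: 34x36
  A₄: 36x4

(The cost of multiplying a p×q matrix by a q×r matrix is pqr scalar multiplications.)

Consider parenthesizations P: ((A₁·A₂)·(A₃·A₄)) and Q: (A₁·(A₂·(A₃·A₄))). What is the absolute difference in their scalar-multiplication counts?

8664

Order P = ((A₁·A₂)·(A₃·A₄)): (A₁·A₂): 30×6 by 6×34 → 30×34, cost 30·6·34 = 6120; (A₃·A₄): 34×36 by 36×4 → 34×4, cost 34·36·4 = 4896; ((A₁·A₂)·(A₃·A₄)): 30×34 by 34×4 → 30×4, cost 30·34·4 = 4080; cumulative 15096. Total 15096.
Order Q = (A₁·(A₂·(A₃·A₄))): (A₃·A₄): 34×36 by 36×4 → 34×4, cost 34·36·4 = 4896; (A₂·(A₃·A₄)): 6×34 by 34×4 → 6×4, cost 6·34·4 = 816; cumulative 5712; (A₁·(A₂·(A₃·A₄))): 30×6 by 6×4 → 30×4, cost 30·6·4 = 720; cumulative 6432. Total 6432.
Difference: |15096 − 6432| = 8664.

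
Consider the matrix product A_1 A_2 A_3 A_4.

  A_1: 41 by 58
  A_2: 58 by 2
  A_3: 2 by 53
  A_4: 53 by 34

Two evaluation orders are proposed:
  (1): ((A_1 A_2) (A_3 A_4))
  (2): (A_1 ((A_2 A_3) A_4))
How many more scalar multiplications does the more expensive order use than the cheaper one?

180368

Order (1) = ((A_1 A_2) (A_3 A_4)): (A_1 A_2): 41×58 by 58×2 → 41×2, cost 41·58·2 = 4756; (A_3 A_4): 2×53 by 53×34 → 2×34, cost 2·53·34 = 3604; ((A_1 A_2) (A_3 A_4)): 41×2 by 2×34 → 41×34, cost 41·2·34 = 2788; cumulative 11148. Total 11148.
Order (2) = (A_1 ((A_2 A_3) A_4)): (A_2 A_3): 58×2 by 2×53 → 58×53, cost 58·2·53 = 6148; ((A_2 A_3) A_4): 58×53 by 53×34 → 58×34, cost 58·53·34 = 104516; cumulative 110664; (A_1 ((A_2 A_3) A_4)): 41×58 by 58×34 → 41×34, cost 41·58·34 = 80852; cumulative 191516. Total 191516.
Difference: |11148 − 191516| = 180368.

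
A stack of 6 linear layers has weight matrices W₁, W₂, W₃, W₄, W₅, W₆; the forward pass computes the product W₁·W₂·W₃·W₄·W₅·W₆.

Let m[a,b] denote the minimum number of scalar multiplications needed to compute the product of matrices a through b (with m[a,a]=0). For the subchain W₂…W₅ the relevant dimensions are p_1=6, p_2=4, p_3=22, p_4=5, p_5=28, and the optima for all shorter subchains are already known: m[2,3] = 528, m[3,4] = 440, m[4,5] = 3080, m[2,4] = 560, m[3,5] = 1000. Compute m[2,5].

m[2,5] = min over k∈[2,4] of m[2,k]+m[k+1,5]+p_{1}·p_k·p_{5}.
k=2: 0 + 1000 + 6·4·28 = 1672; k=3: 528 + 3080 + 6·22·28 = 7304; k=4: 560 + 0 + 6·5·28 = 1400.
Minimum: 1400 at k=4.

1400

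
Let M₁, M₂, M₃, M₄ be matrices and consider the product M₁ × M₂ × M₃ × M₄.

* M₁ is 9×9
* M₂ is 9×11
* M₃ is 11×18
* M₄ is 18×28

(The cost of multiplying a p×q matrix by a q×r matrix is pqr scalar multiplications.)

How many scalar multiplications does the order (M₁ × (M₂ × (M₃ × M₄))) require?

(M₃ × M₄): 11×18 by 18×28 → 11×28, cost 11·18·28 = 5544
(M₂ × (M₃ × M₄)): 9×11 by 11×28 → 9×28, cost 9·11·28 = 2772; cumulative 8316
(M₁ × (M₂ × (M₃ × M₄))): 9×9 by 9×28 → 9×28, cost 9·9·28 = 2268; cumulative 10584
Total: 10584 scalar multiplications.

10584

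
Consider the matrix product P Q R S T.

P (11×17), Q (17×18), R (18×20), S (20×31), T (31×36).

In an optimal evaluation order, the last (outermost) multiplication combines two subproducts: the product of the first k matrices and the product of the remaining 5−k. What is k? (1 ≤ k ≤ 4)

Adjacent pairs: PQ = 11·17·18 = 3366; QR = 17·18·20 = 6120; RS = 18·20·31 = 11160; ST = 20·31·36 = 22320.
Length 3: P..R: k=1: 0+6120+11·17·20=9860; k=2: 3366+0+11·18·20=7326 → min 7326 | Q..S: k=2: 0+11160+17·18·31=20646; k=3: 6120+0+17·20·31=16660 → min 16660 | R..T: k=3: 0+22320+18·20·36=35280; k=4: 11160+0+18·31·36=31248 → min 31248.
Length 4: P..S: k=1: 0+16660+11·17·31=22457; k=2: 3366+11160+11·18·31=20664; k=3: 7326+0+11·20·31=14146 → min 14146 | Q..T: k=2: 0+31248+17·18·36=42264; k=3: 6120+22320+17·20·36=40680; k=4: 16660+0+17·31·36=35632 → min 35632.
Top-level splits: k=1: (P..P)·(Q..T) → 0+35632+11·17·36 = 42364; k=2: (P..Q)·(R..T) → 3366+31248+11·18·36 = 41742; k=3: (P..R)·(S..T) → 7326+22320+11·20·36 = 37566; k=4: (P..S)·(T..T) → 14146+0+11·31·36 = 26422.
Best split is after S, i.e. k = 4.

4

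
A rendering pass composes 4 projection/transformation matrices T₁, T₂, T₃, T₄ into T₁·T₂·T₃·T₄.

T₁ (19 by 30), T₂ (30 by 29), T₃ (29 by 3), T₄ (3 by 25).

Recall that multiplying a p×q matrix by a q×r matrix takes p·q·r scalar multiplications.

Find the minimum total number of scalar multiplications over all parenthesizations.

Adjacent pairs: T₁T₂ = 19·30·29 = 16530; T₂T₃ = 30·29·3 = 2610; T₃T₄ = 29·3·25 = 2175.
Length 3: T₁..T₃: k=1: 0+2610+19·30·3=4320; k=2: 16530+0+19·29·3=18183 → min 4320 | T₂..T₄: k=2: 0+2175+30·29·25=23925; k=3: 2610+0+30·3·25=4860 → min 4860.
Length 4: T₁..T₄: k=1: 0+4860+19·30·25=19110; k=2: 16530+2175+19·29·25=32480; k=3: 4320+0+19·3·25=5745 → min 5745.
Optimal order: ((T₁·(T₂·T₃))·T₄) with cost 5745.

5745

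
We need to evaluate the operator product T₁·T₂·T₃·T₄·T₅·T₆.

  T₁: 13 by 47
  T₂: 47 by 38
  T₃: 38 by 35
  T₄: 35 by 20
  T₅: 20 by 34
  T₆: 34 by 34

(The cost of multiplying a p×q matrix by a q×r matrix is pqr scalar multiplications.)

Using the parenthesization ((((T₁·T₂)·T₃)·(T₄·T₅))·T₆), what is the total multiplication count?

94806

(T₁·T₂): 13×47 by 47×38 → 13×38, cost 13·47·38 = 23218
((T₁·T₂)·T₃): 13×38 by 38×35 → 13×35, cost 13·38·35 = 17290; cumulative 40508
(T₄·T₅): 35×20 by 20×34 → 35×34, cost 35·20·34 = 23800
(((T₁·T₂)·T₃)·(T₄·T₅)): 13×35 by 35×34 → 13×34, cost 13·35·34 = 15470; cumulative 79778
((((T₁·T₂)·T₃)·(T₄·T₅))·T₆): 13×34 by 34×34 → 13×34, cost 13·34·34 = 15028; cumulative 94806
Total: 94806 scalar multiplications.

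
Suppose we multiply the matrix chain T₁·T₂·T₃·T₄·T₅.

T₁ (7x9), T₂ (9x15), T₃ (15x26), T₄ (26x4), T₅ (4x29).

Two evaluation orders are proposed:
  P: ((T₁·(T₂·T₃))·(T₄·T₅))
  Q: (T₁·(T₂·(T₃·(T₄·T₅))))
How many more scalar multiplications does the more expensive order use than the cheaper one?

6626

Order P = ((T₁·(T₂·T₃))·(T₄·T₅)): (T₂·T₃): 9×15 by 15×26 → 9×26, cost 9·15·26 = 3510; (T₁·(T₂·T₃)): 7×9 by 9×26 → 7×26, cost 7·9·26 = 1638; cumulative 5148; (T₄·T₅): 26×4 by 4×29 → 26×29, cost 26·4·29 = 3016; ((T₁·(T₂·T₃))·(T₄·T₅)): 7×26 by 26×29 → 7×29, cost 7·26·29 = 5278; cumulative 13442. Total 13442.
Order Q = (T₁·(T₂·(T₃·(T₄·T₅)))): (T₄·T₅): 26×4 by 4×29 → 26×29, cost 26·4·29 = 3016; (T₃·(T₄·T₅)): 15×26 by 26×29 → 15×29, cost 15·26·29 = 11310; cumulative 14326; (T₂·(T₃·(T₄·T₅))): 9×15 by 15×29 → 9×29, cost 9·15·29 = 3915; cumulative 18241; (T₁·(T₂·(T₃·(T₄·T₅)))): 7×9 by 9×29 → 7×29, cost 7·9·29 = 1827; cumulative 20068. Total 20068.
Difference: |13442 − 20068| = 6626.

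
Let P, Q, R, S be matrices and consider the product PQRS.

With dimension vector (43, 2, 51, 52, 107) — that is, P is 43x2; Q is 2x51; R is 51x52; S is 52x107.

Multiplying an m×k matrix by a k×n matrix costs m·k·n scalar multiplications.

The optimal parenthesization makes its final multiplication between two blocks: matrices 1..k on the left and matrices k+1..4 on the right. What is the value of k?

Adjacent pairs: PQ = 43·2·51 = 4386; QR = 2·51·52 = 5304; RS = 51·52·107 = 283764.
Length 3: P..R: k=1: 0+5304+43·2·52=9776; k=2: 4386+0+43·51·52=118422 → min 9776 | Q..S: k=2: 0+283764+2·51·107=294678; k=3: 5304+0+2·52·107=16432 → min 16432.
Top-level splits: k=1: (P..P)·(Q..S) → 0+16432+43·2·107 = 25634; k=2: (P..Q)·(R..S) → 4386+283764+43·51·107 = 522801; k=3: (P..R)·(S..S) → 9776+0+43·52·107 = 249028.
Best split is after P, i.e. k = 1.

1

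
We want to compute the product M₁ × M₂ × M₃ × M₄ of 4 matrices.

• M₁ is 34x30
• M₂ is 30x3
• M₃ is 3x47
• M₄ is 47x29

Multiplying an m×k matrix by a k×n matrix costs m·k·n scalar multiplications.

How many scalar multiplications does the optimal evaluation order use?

Adjacent pairs: M₁M₂ = 34·30·3 = 3060; M₂M₃ = 30·3·47 = 4230; M₃M₄ = 3·47·29 = 4089.
Length 3: M₁..M₃: k=1: 0+4230+34·30·47=52170; k=2: 3060+0+34·3·47=7854 → min 7854 | M₂..M₄: k=2: 0+4089+30·3·29=6699; k=3: 4230+0+30·47·29=45120 → min 6699.
Length 4: M₁..M₄: k=1: 0+6699+34·30·29=36279; k=2: 3060+4089+34·3·29=10107; k=3: 7854+0+34·47·29=54196 → min 10107.
Optimal order: ((M₁ × M₂) × (M₃ × M₄)) with cost 10107.

10107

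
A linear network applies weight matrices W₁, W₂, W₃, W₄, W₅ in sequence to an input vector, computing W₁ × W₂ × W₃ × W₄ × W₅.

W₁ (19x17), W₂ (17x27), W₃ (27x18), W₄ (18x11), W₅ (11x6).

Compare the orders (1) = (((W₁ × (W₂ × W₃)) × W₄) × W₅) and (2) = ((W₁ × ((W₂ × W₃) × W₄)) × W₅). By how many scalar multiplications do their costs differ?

Order (1) = (((W₁ × (W₂ × W₃)) × W₄) × W₅): (W₂ × W₃): 17×27 by 27×18 → 17×18, cost 17·27·18 = 8262; (W₁ × (W₂ × W₃)): 19×17 by 17×18 → 19×18, cost 19·17·18 = 5814; cumulative 14076; ((W₁ × (W₂ × W₃)) × W₄): 19×18 by 18×11 → 19×11, cost 19·18·11 = 3762; cumulative 17838; (((W₁ × (W₂ × W₃)) × W₄) × W₅): 19×11 by 11×6 → 19×6, cost 19·11·6 = 1254; cumulative 19092. Total 19092.
Order (2) = ((W₁ × ((W₂ × W₃) × W₄)) × W₅): (W₂ × W₃): 17×27 by 27×18 → 17×18, cost 17·27·18 = 8262; ((W₂ × W₃) × W₄): 17×18 by 18×11 → 17×11, cost 17·18·11 = 3366; cumulative 11628; (W₁ × ((W₂ × W₃) × W₄)): 19×17 by 17×11 → 19×11, cost 19·17·11 = 3553; cumulative 15181; ((W₁ × ((W₂ × W₃) × W₄)) × W₅): 19×11 by 11×6 → 19×6, cost 19·11·6 = 1254; cumulative 16435. Total 16435.
Difference: |19092 − 16435| = 2657.

2657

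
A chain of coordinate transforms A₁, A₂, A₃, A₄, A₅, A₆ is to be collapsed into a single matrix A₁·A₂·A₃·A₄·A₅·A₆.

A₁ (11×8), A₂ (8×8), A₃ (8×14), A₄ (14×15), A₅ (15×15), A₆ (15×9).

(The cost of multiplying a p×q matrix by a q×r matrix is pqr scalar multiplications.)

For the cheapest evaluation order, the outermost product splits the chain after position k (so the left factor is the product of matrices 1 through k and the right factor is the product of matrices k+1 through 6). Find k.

1

Adjacent pairs: A₁A₂ = 11·8·8 = 704; A₂A₃ = 8·8·14 = 896; A₃A₄ = 8·14·15 = 1680; A₄A₅ = 14·15·15 = 3150; A₅A₆ = 15·15·9 = 2025.
Length 3: A₁..A₃: k=1: 0+896+11·8·14=2128; k=2: 704+0+11·8·14=1936 → min 1936 | A₂..A₄: k=2: 0+1680+8·8·15=2640; k=3: 896+0+8·14·15=2576 → min 2576 | A₃..A₅: k=3: 0+3150+8·14·15=4830; k=4: 1680+0+8·15·15=3480 → min 3480 | A₄..A₆: k=4: 0+2025+14·15·9=3915; k=5: 3150+0+14·15·9=5040 → min 3915.
Length 4: A₁..A₄: k=1: 0+2576+11·8·15=3896; k=2: 704+1680+11·8·15=3704; k=3: 1936+0+11·14·15=4246 → min 3704 | A₂..A₅: k=2: 0+3480+8·8·15=4440; k=3: 896+3150+8·14·15=5726; k=4: 2576+0+8·15·15=4376 → min 4376 | A₃..A₆: k=3: 0+3915+8·14·9=4923; k=4: 1680+2025+8·15·9=4785; k=5: 3480+0+8·15·9=4560 → min 4560.
Length 5: A₁..A₅: k=1: 0+4376+11·8·15=5696; k=2: 704+3480+11·8·15=5504; k=3: 1936+3150+11·14·15=7396; k=4: 3704+0+11·15·15=6179 → min 5504 | A₂..A₆: k=2: 0+4560+8·8·9=5136; k=3: 896+3915+8·14·9=5819; k=4: 2576+2025+8·15·9=5681; k=5: 4376+0+8·15·9=5456 → min 5136.
Top-level splits: k=1: (A₁..A₁)·(A₂..A₆) → 0+5136+11·8·9 = 5928; k=2: (A₁..A₂)·(A₃..A₆) → 704+4560+11·8·9 = 6056; k=3: (A₁..A₃)·(A₄..A₆) → 1936+3915+11·14·9 = 7237; k=4: (A₁..A₄)·(A₅..A₆) → 3704+2025+11·15·9 = 7214; k=5: (A₁..A₅)·(A₆..A₆) → 5504+0+11·15·9 = 6989.
Best split is after A₁, i.e. k = 1.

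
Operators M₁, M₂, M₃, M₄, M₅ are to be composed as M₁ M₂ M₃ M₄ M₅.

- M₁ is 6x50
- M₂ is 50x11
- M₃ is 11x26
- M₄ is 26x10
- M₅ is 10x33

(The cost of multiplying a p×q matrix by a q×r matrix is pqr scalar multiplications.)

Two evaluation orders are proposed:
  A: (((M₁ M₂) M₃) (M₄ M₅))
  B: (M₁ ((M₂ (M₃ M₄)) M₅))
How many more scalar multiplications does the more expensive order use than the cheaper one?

Order A = (((M₁ M₂) M₃) (M₄ M₅)): (M₁ M₂): 6×50 by 50×11 → 6×11, cost 6·50·11 = 3300; ((M₁ M₂) M₃): 6×11 by 11×26 → 6×26, cost 6·11·26 = 1716; cumulative 5016; (M₄ M₅): 26×10 by 10×33 → 26×33, cost 26·10·33 = 8580; (((M₁ M₂) M₃) (M₄ M₅)): 6×26 by 26×33 → 6×33, cost 6·26·33 = 5148; cumulative 18744. Total 18744.
Order B = (M₁ ((M₂ (M₃ M₄)) M₅)): (M₃ M₄): 11×26 by 26×10 → 11×10, cost 11·26·10 = 2860; (M₂ (M₃ M₄)): 50×11 by 11×10 → 50×10, cost 50·11·10 = 5500; cumulative 8360; ((M₂ (M₃ M₄)) M₅): 50×10 by 10×33 → 50×33, cost 50·10·33 = 16500; cumulative 24860; (M₁ ((M₂ (M₃ M₄)) M₅)): 6×50 by 50×33 → 6×33, cost 6·50·33 = 9900; cumulative 34760. Total 34760.
Difference: |18744 − 34760| = 16016.

16016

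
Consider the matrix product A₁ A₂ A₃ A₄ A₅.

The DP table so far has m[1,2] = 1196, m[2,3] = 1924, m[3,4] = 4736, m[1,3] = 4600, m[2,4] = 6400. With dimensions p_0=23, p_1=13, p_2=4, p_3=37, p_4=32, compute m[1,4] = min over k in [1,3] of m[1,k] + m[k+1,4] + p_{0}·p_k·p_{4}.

m[1,4] = min over k∈[1,3] of m[1,k]+m[k+1,4]+p_{0}·p_k·p_{4}.
k=1: 0 + 6400 + 23·13·32 = 15968; k=2: 1196 + 4736 + 23·4·32 = 8876; k=3: 4600 + 0 + 23·37·32 = 31832.
Minimum: 8876 at k=2.

8876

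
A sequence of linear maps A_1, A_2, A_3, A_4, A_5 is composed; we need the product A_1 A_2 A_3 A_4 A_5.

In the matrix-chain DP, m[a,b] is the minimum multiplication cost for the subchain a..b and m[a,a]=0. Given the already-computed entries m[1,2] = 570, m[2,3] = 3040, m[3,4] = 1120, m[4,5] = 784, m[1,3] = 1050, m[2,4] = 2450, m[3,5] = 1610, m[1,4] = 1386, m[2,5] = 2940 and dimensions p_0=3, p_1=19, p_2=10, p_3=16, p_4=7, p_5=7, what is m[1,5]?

1533

m[1,5] = min over k∈[1,4] of m[1,k]+m[k+1,5]+p_{0}·p_k·p_{5}.
k=1: 0 + 2940 + 3·19·7 = 3339; k=2: 570 + 1610 + 3·10·7 = 2390; k=3: 1050 + 784 + 3·16·7 = 2170; k=4: 1386 + 0 + 3·7·7 = 1533.
Minimum: 1533 at k=4.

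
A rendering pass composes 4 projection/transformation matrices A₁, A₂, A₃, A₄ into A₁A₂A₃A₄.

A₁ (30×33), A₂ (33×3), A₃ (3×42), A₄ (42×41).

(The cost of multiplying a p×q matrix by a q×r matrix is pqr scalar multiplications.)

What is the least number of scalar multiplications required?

Adjacent pairs: A₁A₂ = 30·33·3 = 2970; A₂A₃ = 33·3·42 = 4158; A₃A₄ = 3·42·41 = 5166.
Length 3: A₁..A₃: k=1: 0+4158+30·33·42=45738; k=2: 2970+0+30·3·42=6750 → min 6750 | A₂..A₄: k=2: 0+5166+33·3·41=9225; k=3: 4158+0+33·42·41=60984 → min 9225.
Length 4: A₁..A₄: k=1: 0+9225+30·33·41=49815; k=2: 2970+5166+30·3·41=11826; k=3: 6750+0+30·42·41=58410 → min 11826.
Optimal order: ((A₁A₂)(A₃A₄)) with cost 11826.

11826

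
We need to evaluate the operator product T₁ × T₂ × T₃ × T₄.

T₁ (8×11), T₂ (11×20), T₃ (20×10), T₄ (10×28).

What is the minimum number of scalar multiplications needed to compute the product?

Adjacent pairs: T₁T₂ = 8·11·20 = 1760; T₂T₃ = 11·20·10 = 2200; T₃T₄ = 20·10·28 = 5600.
Length 3: T₁..T₃: k=1: 0+2200+8·11·10=3080; k=2: 1760+0+8·20·10=3360 → min 3080 | T₂..T₄: k=2: 0+5600+11·20·28=11760; k=3: 2200+0+11·10·28=5280 → min 5280.
Length 4: T₁..T₄: k=1: 0+5280+8·11·28=7744; k=2: 1760+5600+8·20·28=11840; k=3: 3080+0+8·10·28=5320 → min 5320.
Optimal order: ((T₁ × (T₂ × T₃)) × T₄) with cost 5320.

5320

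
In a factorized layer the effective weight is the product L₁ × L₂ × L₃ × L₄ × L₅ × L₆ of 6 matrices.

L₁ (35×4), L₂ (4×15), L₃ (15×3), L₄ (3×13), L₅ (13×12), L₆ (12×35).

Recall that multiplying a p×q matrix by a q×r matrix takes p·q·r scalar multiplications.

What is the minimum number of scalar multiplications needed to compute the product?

6003

Adjacent pairs: L₁L₂ = 35·4·15 = 2100; L₂L₃ = 4·15·3 = 180; L₃L₄ = 15·3·13 = 585; L₄L₅ = 3·13·12 = 468; L₅L₆ = 13·12·35 = 5460.
Length 3: L₁..L₃: k=1: 0+180+35·4·3=600; k=2: 2100+0+35·15·3=3675 → min 600 | L₂..L₄: k=2: 0+585+4·15·13=1365; k=3: 180+0+4·3·13=336 → min 336 | L₃..L₅: k=3: 0+468+15·3·12=1008; k=4: 585+0+15·13·12=2925 → min 1008 | L₄..L₆: k=4: 0+5460+3·13·35=6825; k=5: 468+0+3·12·35=1728 → min 1728.
Length 4: L₁..L₄: k=1: 0+336+35·4·13=2156; k=2: 2100+585+35·15·13=9510; k=3: 600+0+35·3·13=1965 → min 1965 | L₂..L₅: k=2: 0+1008+4·15·12=1728; k=3: 180+468+4·3·12=792; k=4: 336+0+4·13·12=960 → min 792 | L₃..L₆: k=3: 0+1728+15·3·35=3303; k=4: 585+5460+15·13·35=12870; k=5: 1008+0+15·12·35=7308 → min 3303.
Length 5: L₁..L₅: k=1: 0+792+35·4·12=2472; k=2: 2100+1008+35·15·12=9408; k=3: 600+468+35·3·12=2328; k=4: 1965+0+35·13·12=7425 → min 2328 | L₂..L₆: k=2: 0+3303+4·15·35=5403; k=3: 180+1728+4·3·35=2328; k=4: 336+5460+4·13·35=7616; k=5: 792+0+4·12·35=2472 → min 2328.
Length 6: L₁..L₆: k=1: 0+2328+35·4·35=7228; k=2: 2100+3303+35·15·35=23778; k=3: 600+1728+35·3·35=6003; k=4: 1965+5460+35·13·35=23350; k=5: 2328+0+35·12·35=17028 → min 6003.
Optimal order: ((L₁ × (L₂ × L₃)) × ((L₄ × L₅) × L₆)) with cost 6003.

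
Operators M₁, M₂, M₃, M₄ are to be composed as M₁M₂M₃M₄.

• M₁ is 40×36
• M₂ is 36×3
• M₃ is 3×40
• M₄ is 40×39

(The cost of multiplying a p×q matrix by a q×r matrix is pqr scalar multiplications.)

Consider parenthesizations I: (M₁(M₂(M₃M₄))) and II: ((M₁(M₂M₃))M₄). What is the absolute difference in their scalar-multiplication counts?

59268

Order I = (M₁(M₂(M₃M₄))): (M₃M₄): 3×40 by 40×39 → 3×39, cost 3·40·39 = 4680; (M₂(M₃M₄)): 36×3 by 3×39 → 36×39, cost 36·3·39 = 4212; cumulative 8892; (M₁(M₂(M₃M₄))): 40×36 by 36×39 → 40×39, cost 40·36·39 = 56160; cumulative 65052. Total 65052.
Order II = ((M₁(M₂M₃))M₄): (M₂M₃): 36×3 by 3×40 → 36×40, cost 36·3·40 = 4320; (M₁(M₂M₃)): 40×36 by 36×40 → 40×40, cost 40·36·40 = 57600; cumulative 61920; ((M₁(M₂M₃))M₄): 40×40 by 40×39 → 40×39, cost 40·40·39 = 62400; cumulative 124320. Total 124320.
Difference: |65052 − 124320| = 59268.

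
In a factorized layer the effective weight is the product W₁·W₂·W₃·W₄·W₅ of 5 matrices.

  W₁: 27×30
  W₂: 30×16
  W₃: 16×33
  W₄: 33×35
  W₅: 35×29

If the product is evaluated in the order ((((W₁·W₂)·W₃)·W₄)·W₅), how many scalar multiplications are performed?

85806

(W₁·W₂): 27×30 by 30×16 → 27×16, cost 27·30·16 = 12960
((W₁·W₂)·W₃): 27×16 by 16×33 → 27×33, cost 27·16·33 = 14256; cumulative 27216
(((W₁·W₂)·W₃)·W₄): 27×33 by 33×35 → 27×35, cost 27·33·35 = 31185; cumulative 58401
((((W₁·W₂)·W₃)·W₄)·W₅): 27×35 by 35×29 → 27×29, cost 27·35·29 = 27405; cumulative 85806
Total: 85806 scalar multiplications.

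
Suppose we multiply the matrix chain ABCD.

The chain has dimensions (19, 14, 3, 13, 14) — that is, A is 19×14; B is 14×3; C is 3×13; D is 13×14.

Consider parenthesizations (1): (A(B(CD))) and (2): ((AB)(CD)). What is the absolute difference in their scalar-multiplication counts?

Order (1) = (A(B(CD))): (CD): 3×13 by 13×14 → 3×14, cost 3·13·14 = 546; (B(CD)): 14×3 by 3×14 → 14×14, cost 14·3·14 = 588; cumulative 1134; (A(B(CD))): 19×14 by 14×14 → 19×14, cost 19·14·14 = 3724; cumulative 4858. Total 4858.
Order (2) = ((AB)(CD)): (AB): 19×14 by 14×3 → 19×3, cost 19·14·3 = 798; (CD): 3×13 by 13×14 → 3×14, cost 3·13·14 = 546; ((AB)(CD)): 19×3 by 3×14 → 19×14, cost 19·3·14 = 798; cumulative 2142. Total 2142.
Difference: |4858 − 2142| = 2716.

2716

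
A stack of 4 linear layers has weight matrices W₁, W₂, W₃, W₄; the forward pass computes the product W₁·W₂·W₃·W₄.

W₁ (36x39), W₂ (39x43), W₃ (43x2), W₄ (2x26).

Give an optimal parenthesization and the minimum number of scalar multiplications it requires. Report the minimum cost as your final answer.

8034

Adjacent pairs: W₁W₂ = 36·39·43 = 60372; W₂W₃ = 39·43·2 = 3354; W₃W₄ = 43·2·26 = 2236.
Length 3: W₁..W₃: k=1: 0+3354+36·39·2=6162; k=2: 60372+0+36·43·2=63468 → min 6162 | W₂..W₄: k=2: 0+2236+39·43·26=45838; k=3: 3354+0+39·2·26=5382 → min 5382.
Length 4: W₁..W₄: k=1: 0+5382+36·39·26=41886; k=2: 60372+2236+36·43·26=102856; k=3: 6162+0+36·2·26=8034 → min 8034.
Optimal parenthesization: ((W₁·(W₂·W₃))·W₄) with cost 8034.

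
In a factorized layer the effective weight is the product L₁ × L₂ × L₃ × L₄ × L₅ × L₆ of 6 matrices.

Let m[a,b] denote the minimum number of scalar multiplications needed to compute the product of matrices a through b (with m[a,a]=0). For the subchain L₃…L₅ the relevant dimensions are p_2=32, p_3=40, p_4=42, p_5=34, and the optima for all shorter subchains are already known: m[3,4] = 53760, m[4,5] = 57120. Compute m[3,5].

m[3,5] = min over k∈[3,4] of m[3,k]+m[k+1,5]+p_{2}·p_k·p_{5}.
k=3: 0 + 57120 + 32·40·34 = 100640; k=4: 53760 + 0 + 32·42·34 = 99456.
Minimum: 99456 at k=4.

99456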